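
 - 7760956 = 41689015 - 49449971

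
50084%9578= 2194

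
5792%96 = 32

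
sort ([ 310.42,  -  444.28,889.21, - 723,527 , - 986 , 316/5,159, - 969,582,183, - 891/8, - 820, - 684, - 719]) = [  -  986, - 969,-820, - 723, - 719, - 684 , - 444.28, - 891/8,316/5,159,183,310.42  ,  527, 582,889.21 ]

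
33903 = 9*3767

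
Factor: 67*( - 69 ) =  - 4623 = -3^1 * 23^1*67^1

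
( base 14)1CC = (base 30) CG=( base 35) AQ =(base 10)376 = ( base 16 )178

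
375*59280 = 22230000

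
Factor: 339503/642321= 3^( - 2)*107^( -1)*509^1 = 509/963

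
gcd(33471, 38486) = 1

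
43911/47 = 43911/47  =  934.28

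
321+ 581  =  902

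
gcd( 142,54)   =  2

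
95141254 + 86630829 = 181772083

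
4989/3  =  1663=1663.00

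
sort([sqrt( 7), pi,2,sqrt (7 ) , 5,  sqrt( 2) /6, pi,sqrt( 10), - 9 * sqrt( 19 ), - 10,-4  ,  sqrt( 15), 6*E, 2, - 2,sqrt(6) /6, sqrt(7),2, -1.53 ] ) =[ - 9*sqrt( 19), - 10, - 4,- 2, - 1.53, sqrt( 2 )/6,sqrt( 6) /6,2, 2,2, sqrt( 7 ),sqrt(7),sqrt( 7), pi, pi, sqrt( 10 ),sqrt( 15 ),5,6  *  E ] 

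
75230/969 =75230/969 = 77.64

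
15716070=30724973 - 15008903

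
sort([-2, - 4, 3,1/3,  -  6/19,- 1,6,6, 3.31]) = [- 4, - 2, - 1, - 6/19,1/3,3,3.31, 6, 6 ]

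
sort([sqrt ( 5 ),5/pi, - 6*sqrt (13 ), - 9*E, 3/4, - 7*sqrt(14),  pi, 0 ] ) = [ - 7*sqrt( 14 ), - 9*E,-6*sqrt(13 ), 0, 3/4, 5/pi, sqrt ( 5 ), pi] 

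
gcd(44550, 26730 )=8910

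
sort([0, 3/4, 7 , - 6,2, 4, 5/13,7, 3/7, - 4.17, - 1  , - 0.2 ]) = [  -  6, - 4.17, - 1 , - 0.2, 0, 5/13, 3/7, 3/4, 2, 4 , 7, 7 ] 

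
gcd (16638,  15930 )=354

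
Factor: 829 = 829^1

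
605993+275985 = 881978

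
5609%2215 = 1179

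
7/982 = 7/982 = 0.01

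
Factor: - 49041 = - 3^2*5449^1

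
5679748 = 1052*5399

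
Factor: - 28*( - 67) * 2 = 3752 = 2^3*7^1*67^1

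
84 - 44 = 40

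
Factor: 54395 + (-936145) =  - 881750 = - 2^1 * 5^3*3527^1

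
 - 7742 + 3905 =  - 3837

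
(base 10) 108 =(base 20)58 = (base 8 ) 154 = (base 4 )1230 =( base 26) 44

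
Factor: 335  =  5^1*67^1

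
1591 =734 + 857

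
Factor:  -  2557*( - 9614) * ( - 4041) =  - 2^1 * 3^2*11^1*19^1 *23^1*449^1 * 2557^1 = - 99339894918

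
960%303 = 51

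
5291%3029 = 2262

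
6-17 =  - 11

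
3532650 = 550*6423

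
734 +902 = 1636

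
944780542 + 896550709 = 1841331251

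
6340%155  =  140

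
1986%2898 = 1986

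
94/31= 3 + 1/31 = 3.03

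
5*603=3015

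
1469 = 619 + 850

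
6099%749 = 107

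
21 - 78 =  - 57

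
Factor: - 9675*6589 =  - 3^2*5^2*11^1*43^1*599^1 = - 63748575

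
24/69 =8/23 = 0.35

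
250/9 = 27 + 7/9 = 27.78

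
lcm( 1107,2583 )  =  7749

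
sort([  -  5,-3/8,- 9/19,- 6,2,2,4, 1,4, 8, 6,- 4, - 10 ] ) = [ - 10,  -  6, - 5,- 4, - 9/19,-3/8,  1, 2,  2,  4,  4,  6, 8 ]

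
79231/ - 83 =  - 955 + 34/83  =  - 954.59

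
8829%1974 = 933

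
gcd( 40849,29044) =1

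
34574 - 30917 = 3657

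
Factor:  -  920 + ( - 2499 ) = - 3419 = - 13^1*263^1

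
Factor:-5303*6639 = - 35206617 = - 3^1*2213^1*5303^1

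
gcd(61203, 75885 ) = 3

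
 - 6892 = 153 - 7045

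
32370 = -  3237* ( - 10)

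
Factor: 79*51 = 4029 = 3^1*17^1*79^1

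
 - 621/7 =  - 89+ 2/7 = -88.71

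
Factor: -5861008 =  -2^4*366313^1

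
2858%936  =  50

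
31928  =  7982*4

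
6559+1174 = 7733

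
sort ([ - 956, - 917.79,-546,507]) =[ -956,-917.79, - 546, 507]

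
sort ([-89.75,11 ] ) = [ - 89.75,11 ] 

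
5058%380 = 118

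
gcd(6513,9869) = 1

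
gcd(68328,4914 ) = 234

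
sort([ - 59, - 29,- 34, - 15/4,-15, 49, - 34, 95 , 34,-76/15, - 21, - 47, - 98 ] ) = [  -  98, - 59, -47, - 34,-34, - 29 , - 21, - 15,  -  76/15, - 15/4,34, 49, 95 ]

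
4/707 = 4/707 =0.01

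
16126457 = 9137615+6988842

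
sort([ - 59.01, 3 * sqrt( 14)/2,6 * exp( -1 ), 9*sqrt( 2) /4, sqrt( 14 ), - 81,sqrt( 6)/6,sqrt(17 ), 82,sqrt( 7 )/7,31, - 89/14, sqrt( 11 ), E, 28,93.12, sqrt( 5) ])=[-81,  -  59.01, - 89/14, sqrt( 7 ) /7, sqrt( 6 ) /6,6*exp( - 1) , sqrt( 5 ), E,9* sqrt( 2)/4,sqrt( 11), sqrt ( 14), sqrt( 17 ),3* sqrt ( 14 ) /2, 28,31,82, 93.12] 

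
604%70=44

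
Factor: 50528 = 2^5*1579^1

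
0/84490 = 0 = 0.00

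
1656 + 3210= 4866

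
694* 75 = 52050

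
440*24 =10560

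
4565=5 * 913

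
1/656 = 1/656 = 0.00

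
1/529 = 1/529 = 0.00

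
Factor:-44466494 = -2^1 * 307^1* 72421^1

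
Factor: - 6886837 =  - 43^1*160159^1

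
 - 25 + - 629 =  - 654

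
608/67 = 608/67   =  9.07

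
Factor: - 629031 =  - 3^1*13^1*127^2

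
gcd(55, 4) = 1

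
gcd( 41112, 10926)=18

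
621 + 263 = 884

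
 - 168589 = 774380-942969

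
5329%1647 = 388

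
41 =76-35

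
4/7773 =4/7773 = 0.00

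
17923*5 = 89615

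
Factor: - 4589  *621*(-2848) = 2^5*3^3*13^1*23^1*89^1*353^1= 8116142112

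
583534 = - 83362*( -7 )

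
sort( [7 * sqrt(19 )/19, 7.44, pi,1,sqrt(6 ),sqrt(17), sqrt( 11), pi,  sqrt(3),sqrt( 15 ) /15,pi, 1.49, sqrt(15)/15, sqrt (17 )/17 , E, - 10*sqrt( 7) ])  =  [ - 10  *sqrt( 7 ),  sqrt( 17 )/17, sqrt ( 15) /15,sqrt( 15) /15, 1,1.49, 7*sqrt(19)/19, sqrt(3), sqrt( 6 ),E,pi,  pi, pi, sqrt( 11 ),sqrt (17), 7.44 ]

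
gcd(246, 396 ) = 6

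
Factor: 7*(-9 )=-3^2 *7^1 = - 63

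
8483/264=32 + 35/264 = 32.13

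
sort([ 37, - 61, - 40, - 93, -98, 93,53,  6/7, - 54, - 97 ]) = [ - 98, - 97, - 93, - 61, - 54,- 40, 6/7,37,53,93 ]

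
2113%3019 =2113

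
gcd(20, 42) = 2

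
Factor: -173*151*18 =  - 470214=- 2^1* 3^2*151^1*173^1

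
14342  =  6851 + 7491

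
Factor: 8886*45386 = 403299996  =  2^2*3^1*11^1*1481^1*2063^1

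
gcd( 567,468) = 9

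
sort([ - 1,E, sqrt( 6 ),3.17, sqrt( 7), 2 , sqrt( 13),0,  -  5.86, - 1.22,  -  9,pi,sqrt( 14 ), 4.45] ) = [ - 9,  -  5.86, - 1.22, - 1,0,2, sqrt( 6 ) , sqrt (7 ),E, pi,3.17, sqrt( 13), sqrt (14),4.45]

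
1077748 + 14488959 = 15566707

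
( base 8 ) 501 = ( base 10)321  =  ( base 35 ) 96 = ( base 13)1B9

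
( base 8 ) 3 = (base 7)3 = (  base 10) 3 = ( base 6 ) 3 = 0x3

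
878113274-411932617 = 466180657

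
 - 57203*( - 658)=37639574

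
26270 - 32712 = - 6442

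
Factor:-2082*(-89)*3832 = 2^4*3^1*89^1 * 347^1*479^1 = 710061936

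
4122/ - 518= -2061/259 = - 7.96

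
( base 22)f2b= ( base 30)83P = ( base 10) 7315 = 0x1c93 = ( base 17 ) 1855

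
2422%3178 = 2422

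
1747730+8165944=9913674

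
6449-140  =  6309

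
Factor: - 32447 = - 71^1*457^1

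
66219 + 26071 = 92290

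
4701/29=4701/29 = 162.10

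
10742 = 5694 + 5048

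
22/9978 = 11/4989 = 0.00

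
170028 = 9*18892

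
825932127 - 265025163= 560906964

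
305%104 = 97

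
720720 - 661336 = 59384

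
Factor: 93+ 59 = 152  =  2^3*19^1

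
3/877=3/877= 0.00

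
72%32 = 8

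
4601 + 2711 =7312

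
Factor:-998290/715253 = - 2^1*5^1 * 7^(  -  2) * 11^( - 1 )*1327^(  -  1 )*99829^1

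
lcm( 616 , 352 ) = 2464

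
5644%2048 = 1548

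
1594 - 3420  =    -  1826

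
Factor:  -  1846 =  - 2^1*13^1*71^1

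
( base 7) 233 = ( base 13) 95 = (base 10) 122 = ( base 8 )172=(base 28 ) 4A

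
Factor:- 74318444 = -2^2*18579611^1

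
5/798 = 5/798=0.01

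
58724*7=411068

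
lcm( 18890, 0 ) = 0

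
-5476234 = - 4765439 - 710795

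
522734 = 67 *7802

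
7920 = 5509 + 2411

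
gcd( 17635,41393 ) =1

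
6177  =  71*87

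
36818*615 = 22643070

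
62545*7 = 437815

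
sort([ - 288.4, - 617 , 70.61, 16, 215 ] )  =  [ - 617, - 288.4, 16,70.61,  215 ] 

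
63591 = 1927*33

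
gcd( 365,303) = 1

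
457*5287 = 2416159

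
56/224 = 1/4 = 0.25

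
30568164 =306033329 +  - 275465165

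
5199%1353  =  1140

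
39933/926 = 43+115/926 = 43.12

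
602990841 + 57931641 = 660922482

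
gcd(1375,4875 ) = 125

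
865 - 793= 72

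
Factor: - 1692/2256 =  - 2^( - 2 )*3^1  =  - 3/4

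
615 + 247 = 862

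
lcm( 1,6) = 6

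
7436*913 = 6789068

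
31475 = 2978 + 28497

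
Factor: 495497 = 53^1*9349^1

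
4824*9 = 43416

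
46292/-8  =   - 11573/2 = - 5786.50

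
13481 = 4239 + 9242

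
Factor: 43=43^1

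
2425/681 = 2425/681 = 3.56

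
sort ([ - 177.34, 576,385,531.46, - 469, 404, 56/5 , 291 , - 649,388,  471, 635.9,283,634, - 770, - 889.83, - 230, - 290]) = [ - 889.83, - 770, - 649, - 469 , - 290, - 230, - 177.34 , 56/5, 283, 291, 385, 388,404, 471,  531.46 , 576 , 634,635.9]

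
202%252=202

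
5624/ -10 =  - 563 + 3/5= -562.40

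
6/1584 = 1/264 = 0.00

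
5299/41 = 5299/41  =  129.24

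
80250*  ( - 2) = - 160500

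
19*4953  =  94107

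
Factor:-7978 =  - 2^1*3989^1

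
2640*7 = 18480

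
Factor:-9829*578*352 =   -  1999769024 = - 2^6 * 11^1*17^2*9829^1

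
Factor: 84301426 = 2^1*11^2*348353^1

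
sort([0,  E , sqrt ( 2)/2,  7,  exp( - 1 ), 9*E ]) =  [0,exp( - 1),sqrt ( 2) /2,E, 7, 9*E ]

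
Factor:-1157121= - 3^2 * 7^1 * 18367^1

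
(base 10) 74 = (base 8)112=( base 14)54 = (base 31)2c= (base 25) 2o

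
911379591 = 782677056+128702535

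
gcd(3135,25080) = 3135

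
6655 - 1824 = 4831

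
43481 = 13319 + 30162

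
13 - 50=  - 37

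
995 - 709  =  286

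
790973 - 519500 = 271473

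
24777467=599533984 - 574756517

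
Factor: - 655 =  -5^1*131^1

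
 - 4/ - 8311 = 4/8311 = 0.00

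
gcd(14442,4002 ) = 174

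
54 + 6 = 60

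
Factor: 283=283^1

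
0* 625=0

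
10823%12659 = 10823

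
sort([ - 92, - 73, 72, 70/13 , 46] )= [-92 ,-73,70/13, 46, 72 ]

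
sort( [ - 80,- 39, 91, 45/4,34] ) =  [  -  80, - 39,45/4, 34,91 ]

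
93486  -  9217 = 84269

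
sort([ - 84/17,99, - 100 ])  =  [ - 100,-84/17,99 ] 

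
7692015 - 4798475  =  2893540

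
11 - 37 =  - 26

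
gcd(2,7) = 1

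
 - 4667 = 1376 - 6043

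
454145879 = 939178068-485032189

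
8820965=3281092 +5539873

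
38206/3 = 12735 + 1/3  =  12735.33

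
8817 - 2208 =6609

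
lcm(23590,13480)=94360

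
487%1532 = 487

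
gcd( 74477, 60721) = 1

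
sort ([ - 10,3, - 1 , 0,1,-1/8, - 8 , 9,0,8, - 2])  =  [ - 10, - 8, - 2,  -  1, - 1/8, 0,  0,  1,3,8,  9]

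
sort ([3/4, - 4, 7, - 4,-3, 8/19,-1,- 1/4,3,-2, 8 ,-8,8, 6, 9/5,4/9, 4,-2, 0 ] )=[ - 8, - 4 ,-4 ,  -  3 ,-2 ,-2, - 1 ,-1/4,0, 8/19 , 4/9, 3/4, 9/5, 3 , 4, 6, 7,  8 , 8]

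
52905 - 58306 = - 5401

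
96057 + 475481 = 571538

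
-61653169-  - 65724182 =4071013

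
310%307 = 3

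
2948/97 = 2948/97 = 30.39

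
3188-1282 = 1906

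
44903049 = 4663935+40239114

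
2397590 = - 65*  ( -36886)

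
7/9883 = 7/9883= 0.00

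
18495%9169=157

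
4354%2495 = 1859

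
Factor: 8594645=5^1*1718929^1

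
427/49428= 427/49428= 0.01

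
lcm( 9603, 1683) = 163251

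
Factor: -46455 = -3^1*5^1*19^1*163^1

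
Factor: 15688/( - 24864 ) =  - 53/84 = - 2^( - 2)*3^( - 1)*7^( - 1)*53^1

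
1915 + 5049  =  6964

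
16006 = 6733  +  9273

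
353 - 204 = 149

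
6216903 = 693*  8971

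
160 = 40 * 4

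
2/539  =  2/539=0.00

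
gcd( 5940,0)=5940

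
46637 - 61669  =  -15032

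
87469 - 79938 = 7531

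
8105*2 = 16210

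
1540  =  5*308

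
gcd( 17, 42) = 1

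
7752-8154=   -  402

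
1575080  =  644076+931004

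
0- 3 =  - 3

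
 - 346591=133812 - 480403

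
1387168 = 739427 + 647741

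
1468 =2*734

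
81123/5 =81123/5 = 16224.60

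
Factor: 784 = 2^4*7^2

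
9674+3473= 13147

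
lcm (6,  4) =12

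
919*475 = 436525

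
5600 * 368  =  2060800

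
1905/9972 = 635/3324 = 0.19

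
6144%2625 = 894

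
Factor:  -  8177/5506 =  - 2^ ( - 1 )*13^1* 17^1*37^1*2753^( - 1) 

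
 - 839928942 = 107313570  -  947242512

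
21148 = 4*5287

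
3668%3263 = 405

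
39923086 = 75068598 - 35145512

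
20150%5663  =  3161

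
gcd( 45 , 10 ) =5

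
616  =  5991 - 5375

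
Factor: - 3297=-3^1* 7^1*157^1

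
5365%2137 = 1091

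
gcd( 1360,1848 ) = 8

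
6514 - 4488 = 2026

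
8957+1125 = 10082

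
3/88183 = 3/88183 = 0.00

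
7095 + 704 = 7799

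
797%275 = 247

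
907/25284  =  907/25284 = 0.04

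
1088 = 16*68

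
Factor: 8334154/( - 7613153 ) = - 2^1*4167077^1*  7613153^( - 1)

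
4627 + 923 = 5550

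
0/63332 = 0=0.00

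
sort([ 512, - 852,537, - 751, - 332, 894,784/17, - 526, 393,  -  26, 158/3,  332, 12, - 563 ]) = [ - 852, - 751 , - 563, - 526,  -  332,-26,12, 784/17, 158/3, 332,393, 512, 537, 894]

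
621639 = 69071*9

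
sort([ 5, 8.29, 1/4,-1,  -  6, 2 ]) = [ - 6 , -1,1/4,  2, 5,8.29]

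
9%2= 1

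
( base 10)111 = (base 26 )47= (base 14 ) 7d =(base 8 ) 157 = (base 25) 4b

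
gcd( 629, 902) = 1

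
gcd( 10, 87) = 1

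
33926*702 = 23816052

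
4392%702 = 180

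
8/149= 8/149 = 0.05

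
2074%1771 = 303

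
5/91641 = 5/91641 = 0.00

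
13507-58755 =  -  45248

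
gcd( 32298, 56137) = 769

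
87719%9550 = 1769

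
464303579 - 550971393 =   -  86667814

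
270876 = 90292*3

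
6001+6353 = 12354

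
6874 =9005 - 2131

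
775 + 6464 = 7239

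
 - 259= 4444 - 4703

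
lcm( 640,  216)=17280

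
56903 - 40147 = 16756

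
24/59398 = 12/29699 = 0.00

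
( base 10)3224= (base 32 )34O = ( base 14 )1264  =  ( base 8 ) 6230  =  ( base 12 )1A48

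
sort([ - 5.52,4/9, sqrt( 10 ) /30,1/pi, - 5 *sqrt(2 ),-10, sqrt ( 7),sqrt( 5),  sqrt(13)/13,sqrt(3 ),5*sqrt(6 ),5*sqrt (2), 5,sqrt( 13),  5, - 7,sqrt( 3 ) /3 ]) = [ - 10, - 5*sqrt( 2 ) , - 7, -5.52,sqrt( 10) /30,sqrt( 13) /13,1/pi,4/9,sqrt( 3)/3,sqrt( 3),sqrt(5),sqrt(7 ) , sqrt (13 ),5,5, 5*sqrt( 2), 5*sqrt( 6)]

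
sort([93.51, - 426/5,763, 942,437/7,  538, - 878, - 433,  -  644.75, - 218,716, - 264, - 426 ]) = [  -  878, - 644.75,  -  433 ,-426, - 264, - 218, - 426/5, 437/7, 93.51,538 , 716,763 , 942 ]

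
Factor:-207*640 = - 2^7 * 3^2*5^1*23^1 = - 132480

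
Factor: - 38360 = - 2^3 * 5^1*7^1 *137^1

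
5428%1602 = 622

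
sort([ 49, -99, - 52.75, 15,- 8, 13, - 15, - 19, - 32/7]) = [ - 99, - 52.75, -19, - 15, - 8,  -  32/7 , 13 , 15, 49 ]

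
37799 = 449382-411583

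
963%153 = 45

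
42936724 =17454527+25482197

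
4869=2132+2737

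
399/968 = 399/968 = 0.41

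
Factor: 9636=2^2*3^1*11^1*73^1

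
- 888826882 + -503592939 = - 1392419821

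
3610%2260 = 1350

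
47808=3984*12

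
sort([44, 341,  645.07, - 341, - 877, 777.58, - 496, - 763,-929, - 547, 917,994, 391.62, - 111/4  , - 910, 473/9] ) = [ - 929,- 910, - 877, - 763, - 547,-496,-341, - 111/4,44,473/9, 341, 391.62, 645.07, 777.58 , 917 , 994 ]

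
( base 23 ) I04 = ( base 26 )E2A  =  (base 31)9S9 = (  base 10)9526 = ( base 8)22466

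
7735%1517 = 150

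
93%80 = 13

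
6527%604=487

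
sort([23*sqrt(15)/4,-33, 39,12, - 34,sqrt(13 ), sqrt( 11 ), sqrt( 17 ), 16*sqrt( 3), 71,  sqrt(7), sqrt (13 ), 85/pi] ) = [-34,-33,  sqrt (7 ), sqrt (11),sqrt( 13), sqrt( 13),sqrt(17),12, 23*sqrt(15 ) /4 , 85/pi,16*sqrt( 3), 39, 71]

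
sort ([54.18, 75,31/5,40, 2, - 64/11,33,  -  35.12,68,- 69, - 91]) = [ - 91, - 69, - 35.12, - 64/11,  2, 31/5,  33,40, 54.18,68,75] 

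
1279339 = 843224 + 436115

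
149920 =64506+85414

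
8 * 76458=611664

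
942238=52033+890205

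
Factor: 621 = 3^3*23^1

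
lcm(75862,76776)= 6372408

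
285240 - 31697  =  253543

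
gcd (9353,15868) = 1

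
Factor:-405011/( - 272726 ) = 2^(-1)*19^( - 1)*7177^( - 1)*405011^1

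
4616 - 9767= - 5151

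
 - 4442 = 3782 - 8224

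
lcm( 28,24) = 168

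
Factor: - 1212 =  - 2^2 *3^1*101^1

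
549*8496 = 4664304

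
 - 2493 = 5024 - 7517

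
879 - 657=222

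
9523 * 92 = 876116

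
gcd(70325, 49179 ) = 97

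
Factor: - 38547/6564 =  - 12849/2188 = - 2^(-2 ) * 3^1*547^(  -  1) * 4283^1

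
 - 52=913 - 965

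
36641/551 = 66 + 275/551 = 66.50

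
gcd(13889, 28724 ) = 43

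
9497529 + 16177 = 9513706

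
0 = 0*75949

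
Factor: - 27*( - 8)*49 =2^3*3^3*7^2 = 10584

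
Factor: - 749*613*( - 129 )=3^1*7^1*43^1*107^1*613^1 = 59228673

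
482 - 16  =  466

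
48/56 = 6/7 = 0.86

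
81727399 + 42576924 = 124304323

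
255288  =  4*63822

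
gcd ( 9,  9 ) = 9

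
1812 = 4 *453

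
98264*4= 393056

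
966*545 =526470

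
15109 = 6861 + 8248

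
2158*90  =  194220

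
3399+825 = 4224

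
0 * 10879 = 0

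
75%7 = 5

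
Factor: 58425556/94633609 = 2^2*61^1 *79^1*433^1*617^ (  -  1)*21911^(  -  1) =8346508/13519087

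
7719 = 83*93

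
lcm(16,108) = 432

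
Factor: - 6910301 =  - 6910301^1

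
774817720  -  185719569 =589098151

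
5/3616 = 5/3616 = 0.00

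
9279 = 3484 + 5795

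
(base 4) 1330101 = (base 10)7953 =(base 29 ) 9d7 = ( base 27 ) AOF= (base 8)17421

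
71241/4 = 71241/4 =17810.25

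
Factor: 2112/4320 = 22/45 = 2^1*3^(-2 ) * 5^(-1)*11^1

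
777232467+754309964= 1531542431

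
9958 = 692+9266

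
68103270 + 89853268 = 157956538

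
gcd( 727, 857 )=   1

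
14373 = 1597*9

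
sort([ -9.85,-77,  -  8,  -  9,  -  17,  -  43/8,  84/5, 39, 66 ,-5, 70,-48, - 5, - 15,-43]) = [ - 77, - 48,  -  43, - 17,-15,-9.85, - 9, - 8, - 43/8, - 5, -5,  84/5,  39,66, 70]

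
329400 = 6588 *50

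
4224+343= 4567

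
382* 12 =4584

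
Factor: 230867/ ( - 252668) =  - 413/452 = - 2^ ( - 2)*7^1*59^1*113^(-1)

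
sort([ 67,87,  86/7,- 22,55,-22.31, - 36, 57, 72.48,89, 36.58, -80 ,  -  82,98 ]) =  [ - 82,-80, - 36 , - 22.31, - 22,86/7,36.58 , 55,57, 67,  72.48,87,89,98 ]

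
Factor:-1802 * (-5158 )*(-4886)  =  -45413982376 = - 2^3*7^1*17^1*53^1*349^1*2579^1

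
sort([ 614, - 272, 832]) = [ - 272, 614, 832]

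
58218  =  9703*6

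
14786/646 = 7393/323 = 22.89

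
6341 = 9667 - 3326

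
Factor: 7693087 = 43^1*178909^1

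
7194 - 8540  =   - 1346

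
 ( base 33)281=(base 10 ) 2443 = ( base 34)23T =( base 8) 4613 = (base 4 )212023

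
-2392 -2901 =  - 5293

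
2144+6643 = 8787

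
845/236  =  3 + 137/236 = 3.58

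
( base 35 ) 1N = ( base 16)3a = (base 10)58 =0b111010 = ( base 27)24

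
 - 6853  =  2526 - 9379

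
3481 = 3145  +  336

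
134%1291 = 134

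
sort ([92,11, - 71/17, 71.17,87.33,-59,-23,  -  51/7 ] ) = [  -  59,  -  23 , - 51/7 ,  -  71/17, 11, 71.17, 87.33 , 92 ] 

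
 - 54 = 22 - 76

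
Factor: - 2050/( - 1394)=25/17 = 5^2*17^( - 1)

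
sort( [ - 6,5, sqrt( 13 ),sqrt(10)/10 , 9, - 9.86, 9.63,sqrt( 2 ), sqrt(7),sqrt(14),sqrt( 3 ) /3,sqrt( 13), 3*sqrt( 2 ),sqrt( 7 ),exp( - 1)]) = [ - 9.86, - 6,sqrt( 10 )/10, exp(  -  1 ), sqrt( 3) /3, sqrt( 2) , sqrt(7), sqrt(7 ), sqrt(13 ), sqrt( 13 ),sqrt( 14), 3 * sqrt( 2), 5,  9 , 9.63]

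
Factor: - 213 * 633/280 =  - 2^(-3 ) * 3^2*5^( - 1)*7^(  -  1)*71^1*211^1 = - 134829/280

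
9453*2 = 18906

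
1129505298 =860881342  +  268623956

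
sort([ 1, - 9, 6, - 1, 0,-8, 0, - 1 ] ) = [ - 9, - 8, - 1, - 1, 0,0 , 1 , 6 ]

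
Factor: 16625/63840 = 2^ ( - 5)*3^(-1)*5^2 = 25/96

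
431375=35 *12325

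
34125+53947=88072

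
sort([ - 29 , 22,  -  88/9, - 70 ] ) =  [ - 70, - 29, - 88/9,22 ]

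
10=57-47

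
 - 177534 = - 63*2818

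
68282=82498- 14216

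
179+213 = 392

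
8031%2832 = 2367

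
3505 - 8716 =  - 5211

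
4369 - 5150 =  -  781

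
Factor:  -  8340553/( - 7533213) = 3^( - 1 )*13^1*23^( - 1 )*43^( - 1) * 2539^ (  -  1 )*641581^1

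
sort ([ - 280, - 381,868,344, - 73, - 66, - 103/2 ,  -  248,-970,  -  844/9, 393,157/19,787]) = [ - 970 , - 381,  -  280, - 248,  -  844/9, - 73,-66 , - 103/2,  157/19,  344,393, 787, 868]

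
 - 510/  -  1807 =510/1807 = 0.28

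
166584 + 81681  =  248265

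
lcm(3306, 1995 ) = 115710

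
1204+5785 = 6989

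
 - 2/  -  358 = 1/179 = 0.01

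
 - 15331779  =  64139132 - 79470911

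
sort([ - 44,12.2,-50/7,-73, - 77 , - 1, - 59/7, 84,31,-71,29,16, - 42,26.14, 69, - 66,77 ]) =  [ - 77,-73, - 71, - 66, - 44,- 42, - 59/7, - 50/7 , - 1, 12.2,  16,26.14,29,31,69,77 , 84 ]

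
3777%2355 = 1422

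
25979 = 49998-24019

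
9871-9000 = 871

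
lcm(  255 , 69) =5865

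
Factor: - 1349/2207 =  - 19^1*71^1*2207^ ( - 1 ) 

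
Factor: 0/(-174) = 0  =  0^1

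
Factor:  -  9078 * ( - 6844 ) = 62129832 = 2^3*3^1  *17^1*29^1*59^1*89^1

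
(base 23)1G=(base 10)39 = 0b100111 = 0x27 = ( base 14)2b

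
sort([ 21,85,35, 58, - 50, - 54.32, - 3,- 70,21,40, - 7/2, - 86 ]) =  [ - 86 , - 70,-54.32, - 50, -7/2, - 3,21,21,35,40, 58, 85]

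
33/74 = 33/74 = 0.45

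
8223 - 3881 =4342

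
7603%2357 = 532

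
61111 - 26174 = 34937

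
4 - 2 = 2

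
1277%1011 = 266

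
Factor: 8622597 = 3^1*157^1*18307^1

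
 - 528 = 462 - 990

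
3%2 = 1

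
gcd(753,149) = 1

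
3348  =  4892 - 1544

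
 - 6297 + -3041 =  - 9338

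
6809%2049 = 662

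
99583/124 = 803 + 11/124 = 803.09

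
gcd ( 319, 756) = 1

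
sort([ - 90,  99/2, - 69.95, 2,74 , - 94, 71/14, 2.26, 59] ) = [- 94, - 90, - 69.95,2, 2.26 , 71/14, 99/2, 59, 74] 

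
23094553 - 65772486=-42677933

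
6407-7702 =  - 1295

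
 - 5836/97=-61  +  81/97 =-  60.16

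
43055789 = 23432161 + 19623628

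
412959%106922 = 92193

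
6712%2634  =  1444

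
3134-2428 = 706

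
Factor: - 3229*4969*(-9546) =2^1*3^1*37^1*43^1 *3229^1*4969^1 = 153164624946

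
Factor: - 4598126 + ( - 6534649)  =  -3^3*5^2*16493^1 = - 11132775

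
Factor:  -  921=-3^1*307^1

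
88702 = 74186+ 14516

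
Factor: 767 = 13^1 * 59^1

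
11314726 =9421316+1893410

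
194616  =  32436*6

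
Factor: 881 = 881^1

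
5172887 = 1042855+4130032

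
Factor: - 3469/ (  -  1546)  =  2^( - 1)*773^ (  -  1) * 3469^1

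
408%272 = 136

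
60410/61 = 990+20/61  =  990.33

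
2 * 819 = 1638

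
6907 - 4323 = 2584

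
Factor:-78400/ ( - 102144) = 2^( - 2 )* 3^( - 1)* 5^2*7^1*19^(  -  1) = 175/228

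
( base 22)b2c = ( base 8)12404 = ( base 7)21454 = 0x1504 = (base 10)5380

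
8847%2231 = 2154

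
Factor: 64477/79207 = 7^1*61^1*103^( - 1 ) * 151^1* 769^(-1)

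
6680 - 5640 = 1040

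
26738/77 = 26738/77 = 347.25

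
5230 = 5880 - 650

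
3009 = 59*51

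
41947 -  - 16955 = 58902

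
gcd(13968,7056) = 144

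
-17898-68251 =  - 86149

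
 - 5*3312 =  - 16560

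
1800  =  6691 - 4891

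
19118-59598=-40480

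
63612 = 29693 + 33919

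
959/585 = 959/585=1.64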